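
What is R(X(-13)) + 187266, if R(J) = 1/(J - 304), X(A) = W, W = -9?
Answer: 58614257/313 ≈ 1.8727e+5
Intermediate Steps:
X(A) = -9
R(J) = 1/(-304 + J)
R(X(-13)) + 187266 = 1/(-304 - 9) + 187266 = 1/(-313) + 187266 = -1/313 + 187266 = 58614257/313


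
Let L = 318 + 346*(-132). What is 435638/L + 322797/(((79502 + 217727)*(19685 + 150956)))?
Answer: -11047653384798622/1150165053573153 ≈ -9.6053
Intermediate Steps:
L = -45354 (L = 318 - 45672 = -45354)
435638/L + 322797/(((79502 + 217727)*(19685 + 150956))) = 435638/(-45354) + 322797/(((79502 + 217727)*(19685 + 150956))) = 435638*(-1/45354) + 322797/((297229*170641)) = -217819/22677 + 322797/50719453789 = -11047653384798622/1150165053573153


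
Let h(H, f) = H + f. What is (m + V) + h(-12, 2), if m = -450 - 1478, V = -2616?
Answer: -4554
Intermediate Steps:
m = -1928
(m + V) + h(-12, 2) = (-1928 - 2616) + (-12 + 2) = -4544 - 10 = -4554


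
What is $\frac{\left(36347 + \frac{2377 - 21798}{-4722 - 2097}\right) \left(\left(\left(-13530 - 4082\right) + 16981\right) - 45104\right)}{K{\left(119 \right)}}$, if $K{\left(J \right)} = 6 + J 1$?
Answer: $- \frac{755754453086}{56825} \approx -1.33 \cdot 10^{7}$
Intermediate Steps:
$K{\left(J \right)} = 6 + J$
$\frac{\left(36347 + \frac{2377 - 21798}{-4722 - 2097}\right) \left(\left(\left(-13530 - 4082\right) + 16981\right) - 45104\right)}{K{\left(119 \right)}} = \frac{\left(36347 + \frac{2377 - 21798}{-4722 - 2097}\right) \left(\left(\left(-13530 - 4082\right) + 16981\right) - 45104\right)}{6 + 119} = \frac{\left(36347 - \frac{19421}{-6819}\right) \left(\left(-17612 + 16981\right) - 45104\right)}{125} = \left(36347 - - \frac{19421}{6819}\right) \left(-631 - 45104\right) \frac{1}{125} = \left(36347 + \frac{19421}{6819}\right) \left(-45735\right) \frac{1}{125} = \frac{247869614}{6819} \left(-45735\right) \frac{1}{125} = \left(- \frac{3778772265430}{2273}\right) \frac{1}{125} = - \frac{755754453086}{56825}$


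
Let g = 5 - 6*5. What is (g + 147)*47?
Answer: 5734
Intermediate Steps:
g = -25 (g = 5 - 30 = -25)
(g + 147)*47 = (-25 + 147)*47 = 122*47 = 5734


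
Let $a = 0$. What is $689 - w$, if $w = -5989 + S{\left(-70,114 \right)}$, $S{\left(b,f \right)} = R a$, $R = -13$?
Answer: $6678$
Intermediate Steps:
$S{\left(b,f \right)} = 0$ ($S{\left(b,f \right)} = \left(-13\right) 0 = 0$)
$w = -5989$ ($w = -5989 + 0 = -5989$)
$689 - w = 689 - -5989 = 689 + 5989 = 6678$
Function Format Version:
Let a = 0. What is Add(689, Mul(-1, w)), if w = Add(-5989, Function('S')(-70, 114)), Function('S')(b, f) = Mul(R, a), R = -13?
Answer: 6678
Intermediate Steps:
Function('S')(b, f) = 0 (Function('S')(b, f) = Mul(-13, 0) = 0)
w = -5989 (w = Add(-5989, 0) = -5989)
Add(689, Mul(-1, w)) = Add(689, Mul(-1, -5989)) = Add(689, 5989) = 6678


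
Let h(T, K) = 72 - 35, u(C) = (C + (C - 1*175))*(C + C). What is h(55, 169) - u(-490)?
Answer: -1131863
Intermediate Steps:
u(C) = 2*C*(-175 + 2*C) (u(C) = (C + (C - 175))*(2*C) = (C + (-175 + C))*(2*C) = (-175 + 2*C)*(2*C) = 2*C*(-175 + 2*C))
h(T, K) = 37
h(55, 169) - u(-490) = 37 - 2*(-490)*(-175 + 2*(-490)) = 37 - 2*(-490)*(-175 - 980) = 37 - 2*(-490)*(-1155) = 37 - 1*1131900 = 37 - 1131900 = -1131863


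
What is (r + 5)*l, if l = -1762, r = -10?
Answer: 8810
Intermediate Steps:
(r + 5)*l = (-10 + 5)*(-1762) = -5*(-1762) = 8810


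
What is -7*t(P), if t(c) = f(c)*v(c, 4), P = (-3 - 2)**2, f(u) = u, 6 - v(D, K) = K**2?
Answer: 1750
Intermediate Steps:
v(D, K) = 6 - K**2
P = 25 (P = (-5)**2 = 25)
t(c) = -10*c (t(c) = c*(6 - 1*4**2) = c*(6 - 1*16) = c*(6 - 16) = c*(-10) = -10*c)
-7*t(P) = -(-70)*25 = -7*(-250) = 1750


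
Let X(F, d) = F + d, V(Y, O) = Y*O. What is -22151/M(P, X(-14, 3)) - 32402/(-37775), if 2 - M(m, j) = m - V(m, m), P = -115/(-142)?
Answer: -16871102060454/1406098825 ≈ -11999.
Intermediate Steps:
V(Y, O) = O*Y
P = 115/142 (P = -115*(-1/142) = 115/142 ≈ 0.80986)
M(m, j) = 2 + m**2 - m (M(m, j) = 2 - (m - m*m) = 2 - (m - m**2) = 2 + (m**2 - m) = 2 + m**2 - m)
-22151/M(P, X(-14, 3)) - 32402/(-37775) = -22151/(2 + (115/142)**2 - 1*115/142) - 32402/(-37775) = -22151/(2 + 13225/20164 - 115/142) - 32402*(-1/37775) = -22151/37223/20164 + 32402/37775 = -22151*20164/37223 + 32402/37775 = -446652764/37223 + 32402/37775 = -16871102060454/1406098825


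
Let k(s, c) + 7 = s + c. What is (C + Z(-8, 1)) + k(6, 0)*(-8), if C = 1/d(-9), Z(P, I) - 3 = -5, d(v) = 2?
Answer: 13/2 ≈ 6.5000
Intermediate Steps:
k(s, c) = -7 + c + s (k(s, c) = -7 + (s + c) = -7 + (c + s) = -7 + c + s)
Z(P, I) = -2 (Z(P, I) = 3 - 5 = -2)
C = ½ (C = 1/2 = ½ ≈ 0.50000)
(C + Z(-8, 1)) + k(6, 0)*(-8) = (½ - 2) + (-7 + 0 + 6)*(-8) = -3/2 - 1*(-8) = -3/2 + 8 = 13/2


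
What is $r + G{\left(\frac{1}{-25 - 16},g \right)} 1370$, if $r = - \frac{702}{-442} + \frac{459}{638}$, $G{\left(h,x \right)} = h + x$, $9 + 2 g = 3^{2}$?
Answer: $- \frac{13832831}{444686} \approx -31.107$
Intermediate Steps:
$g = 0$ ($g = - \frac{9}{2} + \frac{3^{2}}{2} = - \frac{9}{2} + \frac{1}{2} \cdot 9 = - \frac{9}{2} + \frac{9}{2} = 0$)
$r = \frac{25029}{10846}$ ($r = \left(-702\right) \left(- \frac{1}{442}\right) + 459 \cdot \frac{1}{638} = \frac{27}{17} + \frac{459}{638} = \frac{25029}{10846} \approx 2.3077$)
$r + G{\left(\frac{1}{-25 - 16},g \right)} 1370 = \frac{25029}{10846} + \left(\frac{1}{-25 - 16} + 0\right) 1370 = \frac{25029}{10846} + \left(\frac{1}{-41} + 0\right) 1370 = \frac{25029}{10846} + \left(- \frac{1}{41} + 0\right) 1370 = \frac{25029}{10846} - \frac{1370}{41} = - \frac{13832831}{444686}$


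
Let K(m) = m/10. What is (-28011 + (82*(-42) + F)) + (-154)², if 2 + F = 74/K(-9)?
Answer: -70409/9 ≈ -7823.2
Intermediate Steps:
K(m) = m/10 (K(m) = m*(⅒) = m/10)
F = -758/9 (F = -2 + 74/(((⅒)*(-9))) = -2 + 74/(-9/10) = -2 + 74*(-10/9) = -2 - 740/9 = -758/9 ≈ -84.222)
(-28011 + (82*(-42) + F)) + (-154)² = (-28011 + (82*(-42) - 758/9)) + (-154)² = (-28011 + (-3444 - 758/9)) + 23716 = (-28011 - 31754/9) + 23716 = -283853/9 + 23716 = -70409/9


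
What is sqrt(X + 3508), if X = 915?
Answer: sqrt(4423) ≈ 66.506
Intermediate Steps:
sqrt(X + 3508) = sqrt(915 + 3508) = sqrt(4423)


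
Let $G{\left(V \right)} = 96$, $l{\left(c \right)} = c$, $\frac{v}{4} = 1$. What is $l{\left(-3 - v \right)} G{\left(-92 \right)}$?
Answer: $-672$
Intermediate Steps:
$v = 4$ ($v = 4 \cdot 1 = 4$)
$l{\left(-3 - v \right)} G{\left(-92 \right)} = \left(-3 - 4\right) 96 = \left(-7\right) 96 = -672$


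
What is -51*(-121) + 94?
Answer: 6265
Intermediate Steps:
-51*(-121) + 94 = 6171 + 94 = 6265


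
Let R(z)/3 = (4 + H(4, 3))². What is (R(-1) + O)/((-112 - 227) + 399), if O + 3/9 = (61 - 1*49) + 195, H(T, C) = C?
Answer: 1061/180 ≈ 5.8944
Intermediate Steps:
R(z) = 147 (R(z) = 3*(4 + 3)² = 3*7² = 3*49 = 147)
O = 620/3 (O = -⅓ + ((61 - 1*49) + 195) = -⅓ + ((61 - 49) + 195) = -⅓ + (12 + 195) = -⅓ + 207 = 620/3 ≈ 206.67)
(R(-1) + O)/((-112 - 227) + 399) = (147 + 620/3)/((-112 - 227) + 399) = 1061/(3*(-339 + 399)) = (1061/3)/60 = (1061/3)*(1/60) = 1061/180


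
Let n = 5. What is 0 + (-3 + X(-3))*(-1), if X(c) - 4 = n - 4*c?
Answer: -18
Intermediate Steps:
X(c) = 9 - 4*c (X(c) = 4 + (5 - 4*c) = 9 - 4*c)
0 + (-3 + X(-3))*(-1) = 0 + (-3 + (9 - 4*(-3)))*(-1) = 0 + (-3 + (9 + 12))*(-1) = 0 + (-3 + 21)*(-1) = 0 + 18*(-1) = 0 - 18 = -18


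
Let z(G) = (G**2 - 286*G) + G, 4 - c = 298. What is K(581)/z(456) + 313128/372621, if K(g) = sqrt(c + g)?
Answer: 104376/124207 + sqrt(287)/77976 ≈ 0.84056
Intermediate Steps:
c = -294 (c = 4 - 1*298 = 4 - 298 = -294)
K(g) = sqrt(-294 + g)
z(G) = G**2 - 285*G
K(581)/z(456) + 313128/372621 = sqrt(-294 + 581)/((456*(-285 + 456))) + 313128/372621 = sqrt(287)/((456*171)) + 313128*(1/372621) = sqrt(287)/77976 + 104376/124207 = 104376/124207 + sqrt(287)/77976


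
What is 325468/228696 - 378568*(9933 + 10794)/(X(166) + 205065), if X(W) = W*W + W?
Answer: -34507797146695/1023797226 ≈ -33706.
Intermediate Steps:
X(W) = W + W**2 (X(W) = W**2 + W = W + W**2)
325468/228696 - 378568*(9933 + 10794)/(X(166) + 205065) = 325468/228696 - 378568*(9933 + 10794)/(166*(1 + 166) + 205065) = 325468*(1/228696) - 378568*20727/(166*167 + 205065) = 6259/4398 - 378568*20727/(27722 + 205065) = 6259/4398 - 378568/(232787*(1/20727)) = 6259/4398 - 378568/232787/20727 = 6259/4398 - 378568*20727/232787 = 6259/4398 - 7846578936/232787 = -34507797146695/1023797226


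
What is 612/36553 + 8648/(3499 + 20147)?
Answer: 165290848/432166119 ≈ 0.38247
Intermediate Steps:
612/36553 + 8648/(3499 + 20147) = 612*(1/36553) + 8648/23646 = 612/36553 + 8648*(1/23646) = 612/36553 + 4324/11823 = 165290848/432166119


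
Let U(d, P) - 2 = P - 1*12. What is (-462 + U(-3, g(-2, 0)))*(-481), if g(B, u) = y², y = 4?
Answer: 219336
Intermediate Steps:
g(B, u) = 16 (g(B, u) = 4² = 16)
U(d, P) = -10 + P (U(d, P) = 2 + (P - 1*12) = 2 + (P - 12) = 2 + (-12 + P) = -10 + P)
(-462 + U(-3, g(-2, 0)))*(-481) = (-462 + (-10 + 16))*(-481) = (-462 + 6)*(-481) = -456*(-481) = 219336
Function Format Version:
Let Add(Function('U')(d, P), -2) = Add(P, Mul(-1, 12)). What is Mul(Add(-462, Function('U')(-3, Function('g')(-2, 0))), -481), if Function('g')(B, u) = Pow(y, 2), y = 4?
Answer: 219336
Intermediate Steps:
Function('g')(B, u) = 16 (Function('g')(B, u) = Pow(4, 2) = 16)
Function('U')(d, P) = Add(-10, P) (Function('U')(d, P) = Add(2, Add(P, Mul(-1, 12))) = Add(2, Add(P, -12)) = Add(2, Add(-12, P)) = Add(-10, P))
Mul(Add(-462, Function('U')(-3, Function('g')(-2, 0))), -481) = Mul(Add(-462, Add(-10, 16)), -481) = Mul(Add(-462, 6), -481) = Mul(-456, -481) = 219336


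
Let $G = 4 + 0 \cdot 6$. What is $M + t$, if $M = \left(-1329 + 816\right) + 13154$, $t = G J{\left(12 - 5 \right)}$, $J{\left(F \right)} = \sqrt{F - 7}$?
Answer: $12641$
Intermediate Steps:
$J{\left(F \right)} = \sqrt{-7 + F}$
$G = 4$ ($G = 4 + 0 = 4$)
$t = 0$ ($t = 4 \sqrt{-7 + \left(12 - 5\right)} = 4 \sqrt{-7 + 7} = 4 \sqrt{0} = 4 \cdot 0 = 0$)
$M = 12641$ ($M = -513 + 13154 = 12641$)
$M + t = 12641 + 0 = 12641$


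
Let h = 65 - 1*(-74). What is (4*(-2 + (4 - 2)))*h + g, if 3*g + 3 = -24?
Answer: -9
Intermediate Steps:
g = -9 (g = -1 + (⅓)*(-24) = -1 - 8 = -9)
h = 139 (h = 65 + 74 = 139)
(4*(-2 + (4 - 2)))*h + g = (4*(-2 + (4 - 2)))*139 - 9 = (4*(-2 + 2))*139 - 9 = (4*0)*139 - 9 = 0*139 - 9 = 0 - 9 = -9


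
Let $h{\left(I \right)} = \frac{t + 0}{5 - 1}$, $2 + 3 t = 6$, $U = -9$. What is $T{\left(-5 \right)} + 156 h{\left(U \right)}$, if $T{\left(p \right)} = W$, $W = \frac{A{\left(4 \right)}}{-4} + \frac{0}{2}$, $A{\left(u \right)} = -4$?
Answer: $53$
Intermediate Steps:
$t = \frac{4}{3}$ ($t = - \frac{2}{3} + \frac{1}{3} \cdot 6 = - \frac{2}{3} + 2 = \frac{4}{3} \approx 1.3333$)
$W = 1$ ($W = - \frac{4}{-4} + \frac{0}{2} = \left(-4\right) \left(- \frac{1}{4}\right) + 0 \cdot \frac{1}{2} = 1 + 0 = 1$)
$T{\left(p \right)} = 1$
$h{\left(I \right)} = \frac{1}{3}$ ($h{\left(I \right)} = \frac{\frac{4}{3} + 0}{5 - 1} = \frac{4}{3 \cdot 4} = \frac{4}{3} \cdot \frac{1}{4} = \frac{1}{3}$)
$T{\left(-5 \right)} + 156 h{\left(U \right)} = 1 + 156 \cdot \frac{1}{3} = 1 + 52 = 53$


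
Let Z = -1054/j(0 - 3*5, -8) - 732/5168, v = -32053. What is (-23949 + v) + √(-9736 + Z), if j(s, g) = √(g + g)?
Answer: -56002 + √(-4063047685 + 109962766*I)/646 ≈ -56001.0 + 98.681*I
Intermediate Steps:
j(s, g) = √2*√g (j(s, g) = √(2*g) = √2*√g)
Z = -183/1292 + 527*I/2 (Z = -1054*(-I/4) - 732/5168 = -1054*(-I/4) - 732*1/5168 = -1054*(-I/4) - 183/1292 = -(-527)*I/2 - 183/1292 = 527*I/2 - 183/1292 = -183/1292 + 527*I/2 ≈ -0.14164 + 263.5*I)
(-23949 + v) + √(-9736 + Z) = (-23949 - 32053) + √(-9736 + (-183/1292 + 527*I/2)) = -56002 + √(-12579095/1292 + 527*I/2)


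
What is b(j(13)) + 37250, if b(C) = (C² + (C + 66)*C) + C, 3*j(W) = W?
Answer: 338201/9 ≈ 37578.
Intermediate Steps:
j(W) = W/3
b(C) = C + C² + C*(66 + C) (b(C) = (C² + (66 + C)*C) + C = (C² + C*(66 + C)) + C = C + C² + C*(66 + C))
b(j(13)) + 37250 = ((⅓)*13)*(67 + 2*((⅓)*13)) + 37250 = 13*(67 + 2*(13/3))/3 + 37250 = 13*(67 + 26/3)/3 + 37250 = (13/3)*(227/3) + 37250 = 2951/9 + 37250 = 338201/9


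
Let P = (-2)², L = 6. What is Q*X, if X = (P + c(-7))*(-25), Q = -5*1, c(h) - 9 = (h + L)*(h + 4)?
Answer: 2000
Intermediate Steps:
P = 4
c(h) = 9 + (4 + h)*(6 + h) (c(h) = 9 + (h + 6)*(h + 4) = 9 + (6 + h)*(4 + h) = 9 + (4 + h)*(6 + h))
Q = -5
X = -400 (X = (4 + (33 + (-7)² + 10*(-7)))*(-25) = (4 + (33 + 49 - 70))*(-25) = (4 + 12)*(-25) = 16*(-25) = -400)
Q*X = -5*(-400) = 2000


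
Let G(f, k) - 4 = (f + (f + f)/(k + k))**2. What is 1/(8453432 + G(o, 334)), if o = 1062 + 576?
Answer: 27889/311034029829 ≈ 8.9665e-8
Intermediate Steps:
o = 1638
G(f, k) = 4 + (f + f/k)**2 (G(f, k) = 4 + (f + (f + f)/(k + k))**2 = 4 + (f + (2*f)/((2*k)))**2 = 4 + (f + (2*f)*(1/(2*k)))**2 = 4 + (f + f/k)**2)
1/(8453432 + G(o, 334)) = 1/(8453432 + (4 + 1638**2*(1 + 334)**2/334**2)) = 1/(8453432 + (4 + 2683044*(1/111556)*335**2)) = 1/(8453432 + (4 + 2683044*(1/111556)*112225)) = 1/(8453432 + (4 + 75276153225/27889)) = 1/(8453432 + 75276264781/27889) = 1/(311034029829/27889) = 27889/311034029829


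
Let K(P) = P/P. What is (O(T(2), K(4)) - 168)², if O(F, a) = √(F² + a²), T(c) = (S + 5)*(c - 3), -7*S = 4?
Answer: (1176 - √1010)²/49 ≈ 26719.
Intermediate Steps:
S = -4/7 (S = -⅐*4 = -4/7 ≈ -0.57143)
K(P) = 1
T(c) = -93/7 + 31*c/7 (T(c) = (-4/7 + 5)*(c - 3) = 31*(-3 + c)/7 = -93/7 + 31*c/7)
(O(T(2), K(4)) - 168)² = (√((-93/7 + (31/7)*2)² + 1²) - 168)² = (√((-93/7 + 62/7)² + 1) - 168)² = (√((-31/7)² + 1) - 168)² = (√(961/49 + 1) - 168)² = (√(1010/49) - 168)² = (√1010/7 - 168)² = (-168 + √1010/7)²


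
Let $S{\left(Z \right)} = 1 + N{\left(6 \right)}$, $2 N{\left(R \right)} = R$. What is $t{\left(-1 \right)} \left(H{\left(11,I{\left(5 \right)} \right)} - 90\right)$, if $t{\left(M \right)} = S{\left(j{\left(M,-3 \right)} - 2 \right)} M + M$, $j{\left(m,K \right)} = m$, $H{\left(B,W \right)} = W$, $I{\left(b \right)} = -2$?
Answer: $460$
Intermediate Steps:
$N{\left(R \right)} = \frac{R}{2}$
$S{\left(Z \right)} = 4$ ($S{\left(Z \right)} = 1 + \frac{1}{2} \cdot 6 = 1 + 3 = 4$)
$t{\left(M \right)} = 5 M$ ($t{\left(M \right)} = 4 M + M = 5 M$)
$t{\left(-1 \right)} \left(H{\left(11,I{\left(5 \right)} \right)} - 90\right) = 5 \left(-1\right) \left(-2 - 90\right) = \left(-5\right) \left(-92\right) = 460$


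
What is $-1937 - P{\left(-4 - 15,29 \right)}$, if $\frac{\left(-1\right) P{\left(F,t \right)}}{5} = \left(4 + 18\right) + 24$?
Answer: $-1707$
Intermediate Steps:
$P{\left(F,t \right)} = -230$ ($P{\left(F,t \right)} = - 5 \left(\left(4 + 18\right) + 24\right) = - 5 \left(22 + 24\right) = \left(-5\right) 46 = -230$)
$-1937 - P{\left(-4 - 15,29 \right)} = -1937 - -230 = -1937 + 230 = -1707$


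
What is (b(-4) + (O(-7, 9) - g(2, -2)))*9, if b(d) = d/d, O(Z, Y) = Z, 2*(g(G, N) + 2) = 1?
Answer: -81/2 ≈ -40.500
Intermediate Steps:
g(G, N) = -3/2 (g(G, N) = -2 + (1/2)*1 = -2 + 1/2 = -3/2)
b(d) = 1
(b(-4) + (O(-7, 9) - g(2, -2)))*9 = (1 + (-7 - 1*(-3/2)))*9 = (1 + (-7 + 3/2))*9 = (1 - 11/2)*9 = -9/2*9 = -81/2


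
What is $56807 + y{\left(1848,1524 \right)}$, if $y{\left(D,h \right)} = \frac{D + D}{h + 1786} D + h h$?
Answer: $\frac{3941293969}{1655} \approx 2.3814 \cdot 10^{6}$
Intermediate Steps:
$y{\left(D,h \right)} = h^{2} + \frac{2 D^{2}}{1786 + h}$ ($y{\left(D,h \right)} = \frac{2 D}{1786 + h} D + h^{2} = \frac{2 D^{2}}{1786 + h} + h^{2} = h^{2} + \frac{2 D^{2}}{1786 + h}$)
$56807 + y{\left(1848,1524 \right)} = 56807 + \frac{1524^{3} + 2 \cdot 1848^{2} + 1786 \cdot 1524^{2}}{1786 + 1524} = 56807 + \frac{3539605824 + 2 \cdot 3415104 + 1786 \cdot 2322576}{3310} = 56807 + \frac{3539605824 + 6830208 + 4148120736}{3310} = 56807 + \frac{1}{3310} \cdot 7694556768 = 56807 + \frac{3847278384}{1655} = \frac{3941293969}{1655}$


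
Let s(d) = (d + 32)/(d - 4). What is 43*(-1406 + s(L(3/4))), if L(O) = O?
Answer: -791587/13 ≈ -60891.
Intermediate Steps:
s(d) = (32 + d)/(-4 + d)
43*(-1406 + s(L(3/4))) = 43*(-1406 + (32 + 3/4)/(-4 + 3/4)) = 43*(-1406 + (32 + 3*(¼))/(-4 + 3*(¼))) = 43*(-1406 + (32 + ¾)/(-4 + ¾)) = 43*(-1406 + (131/4)/(-13/4)) = 43*(-1406 - 4/13*131/4) = 43*(-1406 - 131/13) = 43*(-18409/13) = -791587/13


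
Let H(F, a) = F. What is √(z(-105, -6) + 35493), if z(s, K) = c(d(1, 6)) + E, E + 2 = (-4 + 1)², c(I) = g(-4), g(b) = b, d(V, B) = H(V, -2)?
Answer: 6*√986 ≈ 188.40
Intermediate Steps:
d(V, B) = V
c(I) = -4
E = 7 (E = -2 + (-4 + 1)² = -2 + (-3)² = -2 + 9 = 7)
z(s, K) = 3 (z(s, K) = -4 + 7 = 3)
√(z(-105, -6) + 35493) = √(3 + 35493) = √35496 = 6*√986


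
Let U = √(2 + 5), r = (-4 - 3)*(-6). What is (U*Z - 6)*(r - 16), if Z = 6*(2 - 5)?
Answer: -156 - 468*√7 ≈ -1394.2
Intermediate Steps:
r = 42 (r = -7*(-6) = 42)
Z = -18 (Z = 6*(-3) = -18)
U = √7 ≈ 2.6458
(U*Z - 6)*(r - 16) = (√7*(-18) - 6)*(42 - 16) = (-18*√7 - 6)*26 = (-6 - 18*√7)*26 = -156 - 468*√7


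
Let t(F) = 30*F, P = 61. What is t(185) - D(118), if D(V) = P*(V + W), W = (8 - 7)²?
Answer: -1709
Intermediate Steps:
W = 1 (W = 1² = 1)
D(V) = 61 + 61*V (D(V) = 61*(V + 1) = 61*(1 + V) = 61 + 61*V)
t(185) - D(118) = 30*185 - (61 + 61*118) = 5550 - (61 + 7198) = 5550 - 1*7259 = 5550 - 7259 = -1709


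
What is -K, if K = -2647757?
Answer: 2647757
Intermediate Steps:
-K = -1*(-2647757) = 2647757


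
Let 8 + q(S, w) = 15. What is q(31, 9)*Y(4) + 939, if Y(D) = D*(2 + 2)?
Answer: 1051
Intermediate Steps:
q(S, w) = 7 (q(S, w) = -8 + 15 = 7)
Y(D) = 4*D (Y(D) = D*4 = 4*D)
q(31, 9)*Y(4) + 939 = 7*(4*4) + 939 = 7*16 + 939 = 112 + 939 = 1051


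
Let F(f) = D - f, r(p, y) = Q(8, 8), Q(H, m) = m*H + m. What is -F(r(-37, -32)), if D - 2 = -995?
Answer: 1065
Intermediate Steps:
Q(H, m) = m + H*m (Q(H, m) = H*m + m = m + H*m)
r(p, y) = 72 (r(p, y) = 8*(1 + 8) = 8*9 = 72)
D = -993 (D = 2 - 995 = -993)
F(f) = -993 - f
-F(r(-37, -32)) = -(-993 - 1*72) = -(-993 - 72) = -1*(-1065) = 1065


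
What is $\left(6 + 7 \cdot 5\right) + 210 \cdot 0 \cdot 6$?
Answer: $41$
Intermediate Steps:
$\left(6 + 7 \cdot 5\right) + 210 \cdot 0 \cdot 6 = \left(6 + 35\right) + 210 \cdot 0 = 41 + 0 = 41$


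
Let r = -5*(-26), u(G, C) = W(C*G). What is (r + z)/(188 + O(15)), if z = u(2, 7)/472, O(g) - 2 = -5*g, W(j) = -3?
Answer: 61357/54280 ≈ 1.1304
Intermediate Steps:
O(g) = 2 - 5*g
u(G, C) = -3
z = -3/472 ≈ -0.0063559
r = 130
(r + z)/(188 + O(15)) = (130 - 3/472)/(188 + (2 - 5*15)) = 61357/(472*(188 + (2 - 75))) = 61357/(472*(188 - 73)) = (61357/472)/115 = (61357/472)*(1/115) = 61357/54280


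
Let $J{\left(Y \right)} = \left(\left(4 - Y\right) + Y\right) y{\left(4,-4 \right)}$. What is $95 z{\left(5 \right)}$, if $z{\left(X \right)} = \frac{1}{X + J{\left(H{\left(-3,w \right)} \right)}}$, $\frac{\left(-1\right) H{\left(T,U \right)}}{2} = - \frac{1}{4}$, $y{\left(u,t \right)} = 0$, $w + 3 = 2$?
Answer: $19$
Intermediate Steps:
$w = -1$ ($w = -3 + 2 = -1$)
$H{\left(T,U \right)} = \frac{1}{2}$ ($H{\left(T,U \right)} = - 2 \left(- \frac{1}{4}\right) = - 2 \left(\left(-1\right) \frac{1}{4}\right) = \left(-2\right) \left(- \frac{1}{4}\right) = \frac{1}{2}$)
$J{\left(Y \right)} = 0$ ($J{\left(Y \right)} = \left(\left(4 - Y\right) + Y\right) 0 = 4 \cdot 0 = 0$)
$z{\left(X \right)} = \frac{1}{X}$ ($z{\left(X \right)} = \frac{1}{X + 0} = \frac{1}{X}$)
$95 z{\left(5 \right)} = \frac{95}{5} = 95 \cdot \frac{1}{5} = 19$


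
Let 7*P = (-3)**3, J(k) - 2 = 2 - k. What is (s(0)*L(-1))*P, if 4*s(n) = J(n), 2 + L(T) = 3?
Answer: -27/7 ≈ -3.8571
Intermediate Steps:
J(k) = 4 - k (J(k) = 2 + (2 - k) = 4 - k)
L(T) = 1 (L(T) = -2 + 3 = 1)
s(n) = 1 - n/4 (s(n) = (4 - n)/4 = 1 - n/4)
P = -27/7 (P = (1/7)*(-3)**3 = (1/7)*(-27) = -27/7 ≈ -3.8571)
(s(0)*L(-1))*P = ((1 - 1/4*0)*1)*(-27/7) = ((1 + 0)*1)*(-27/7) = (1*1)*(-27/7) = 1*(-27/7) = -27/7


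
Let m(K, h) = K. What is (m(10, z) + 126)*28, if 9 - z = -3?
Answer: 3808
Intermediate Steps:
z = 12 (z = 9 - 1*(-3) = 9 + 3 = 12)
(m(10, z) + 126)*28 = (10 + 126)*28 = 136*28 = 3808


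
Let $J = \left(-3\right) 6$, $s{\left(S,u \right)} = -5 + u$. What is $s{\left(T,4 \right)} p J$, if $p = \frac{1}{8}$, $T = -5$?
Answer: $\frac{9}{4} \approx 2.25$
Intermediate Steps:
$J = -18$
$p = \frac{1}{8} \approx 0.125$
$s{\left(T,4 \right)} p J = \left(-5 + 4\right) \frac{1}{8} \left(-18\right) = \left(-1\right) \frac{1}{8} \left(-18\right) = \left(- \frac{1}{8}\right) \left(-18\right) = \frac{9}{4}$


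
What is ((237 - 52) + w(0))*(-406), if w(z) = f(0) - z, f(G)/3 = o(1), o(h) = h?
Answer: -76328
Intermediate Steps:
f(G) = 3 (f(G) = 3*1 = 3)
w(z) = 3 - z
((237 - 52) + w(0))*(-406) = ((237 - 52) + (3 - 1*0))*(-406) = (185 + (3 + 0))*(-406) = (185 + 3)*(-406) = 188*(-406) = -76328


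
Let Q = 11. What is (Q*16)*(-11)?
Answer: -1936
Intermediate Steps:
(Q*16)*(-11) = (11*16)*(-11) = 176*(-11) = -1936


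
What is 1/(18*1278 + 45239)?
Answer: 1/68243 ≈ 1.4654e-5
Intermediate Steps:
1/(18*1278 + 45239) = 1/(23004 + 45239) = 1/68243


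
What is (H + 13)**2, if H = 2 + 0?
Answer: 225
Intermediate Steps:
H = 2
(H + 13)**2 = (2 + 13)**2 = 15**2 = 225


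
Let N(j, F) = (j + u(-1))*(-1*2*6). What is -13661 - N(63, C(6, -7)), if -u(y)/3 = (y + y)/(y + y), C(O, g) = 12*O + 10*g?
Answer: -12941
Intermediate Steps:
C(O, g) = 10*g + 12*O
u(y) = -3 (u(y) = -3*(y + y)/(y + y) = -3*2*y/(2*y) = -3*2*y*1/(2*y) = -3*1 = -3)
N(j, F) = 36 - 12*j (N(j, F) = (j - 3)*(-1*2*6) = (-3 + j)*(-2*6) = (-3 + j)*(-12) = 36 - 12*j)
-13661 - N(63, C(6, -7)) = -13661 - (36 - 12*63) = -13661 - (36 - 756) = -13661 - 1*(-720) = -13661 + 720 = -12941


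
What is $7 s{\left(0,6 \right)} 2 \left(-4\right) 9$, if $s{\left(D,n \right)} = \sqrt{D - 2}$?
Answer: $- 504 i \sqrt{2} \approx - 712.76 i$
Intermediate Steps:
$s{\left(D,n \right)} = \sqrt{-2 + D}$
$7 s{\left(0,6 \right)} 2 \left(-4\right) 9 = 7 \sqrt{-2 + 0} \cdot 2 \left(-4\right) 9 = 7 \sqrt{-2} \cdot 2 \left(-4\right) 9 = 7 i \sqrt{2} \cdot 2 \left(-4\right) 9 = 7 \cdot 2 i \sqrt{2} \left(-4\right) 9 = 7 \left(- 8 i \sqrt{2}\right) 9 = - 56 i \sqrt{2} \cdot 9 = - 504 i \sqrt{2}$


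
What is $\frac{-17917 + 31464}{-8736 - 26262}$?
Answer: $- \frac{713}{1842} \approx -0.38708$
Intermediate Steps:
$\frac{-17917 + 31464}{-8736 - 26262} = \frac{13547}{-34998} = 13547 \left(- \frac{1}{34998}\right) = - \frac{713}{1842}$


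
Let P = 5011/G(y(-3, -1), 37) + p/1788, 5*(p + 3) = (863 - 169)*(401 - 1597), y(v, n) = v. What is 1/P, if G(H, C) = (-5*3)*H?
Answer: 26820/496439 ≈ 0.054025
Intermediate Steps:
p = -830039/5 (p = -3 + ((863 - 169)*(401 - 1597))/5 = -3 + (694*(-1196))/5 = -3 + (⅕)*(-830024) = -3 - 830024/5 = -830039/5 ≈ -1.6601e+5)
G(H, C) = -15*H
P = 496439/26820 (P = 5011/((-15*(-3))) - 830039/5/1788 = 5011/45 - 830039/5*1/1788 = 5011*(1/45) - 830039/8940 = 5011/45 - 830039/8940 = 496439/26820 ≈ 18.510)
1/P = 1/(496439/26820) = 26820/496439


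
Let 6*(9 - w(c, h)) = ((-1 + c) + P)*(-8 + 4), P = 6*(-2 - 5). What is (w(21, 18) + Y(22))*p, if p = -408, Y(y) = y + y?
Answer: -15640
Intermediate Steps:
Y(y) = 2*y
P = -42 (P = 6*(-7) = -42)
w(c, h) = -59/3 + 2*c/3 (w(c, h) = 9 - ((-1 + c) - 42)*(-8 + 4)/6 = 9 - (-43 + c)*(-4)/6 = 9 - (172 - 4*c)/6 = 9 + (-86/3 + 2*c/3) = -59/3 + 2*c/3)
(w(21, 18) + Y(22))*p = ((-59/3 + (⅔)*21) + 2*22)*(-408) = ((-59/3 + 14) + 44)*(-408) = (-17/3 + 44)*(-408) = (115/3)*(-408) = -15640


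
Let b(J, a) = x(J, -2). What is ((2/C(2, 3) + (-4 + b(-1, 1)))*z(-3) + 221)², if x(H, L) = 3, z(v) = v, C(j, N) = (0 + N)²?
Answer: 448900/9 ≈ 49878.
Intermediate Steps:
C(j, N) = N²
b(J, a) = 3
((2/C(2, 3) + (-4 + b(-1, 1)))*z(-3) + 221)² = ((2/(3²) + (-4 + 3))*(-3) + 221)² = ((2/9 - 1)*(-3) + 221)² = (-7/9*(-3) + 221)² = (7/3 + 221)² = (670/3)² = 448900/9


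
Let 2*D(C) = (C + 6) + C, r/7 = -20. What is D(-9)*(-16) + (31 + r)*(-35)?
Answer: 3911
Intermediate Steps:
r = -140 (r = 7*(-20) = -140)
D(C) = 3 + C (D(C) = ((C + 6) + C)/2 = ((6 + C) + C)/2 = (6 + 2*C)/2 = 3 + C)
D(-9)*(-16) + (31 + r)*(-35) = (3 - 9)*(-16) + (31 - 140)*(-35) = -6*(-16) - 109*(-35) = 96 + 3815 = 3911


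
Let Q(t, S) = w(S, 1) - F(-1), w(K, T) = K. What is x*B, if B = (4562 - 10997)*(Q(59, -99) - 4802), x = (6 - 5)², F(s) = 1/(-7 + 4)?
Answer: 31535790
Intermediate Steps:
F(s) = -⅓ (F(s) = 1/(-3) = -⅓)
x = 1 (x = 1² = 1)
Q(t, S) = ⅓ + S (Q(t, S) = S - 1*(-⅓) = S + ⅓ = ⅓ + S)
B = 31535790 (B = (4562 - 10997)*((⅓ - 99) - 4802) = -6435*(-296/3 - 4802) = -6435*(-14702/3) = 31535790)
x*B = 1*31535790 = 31535790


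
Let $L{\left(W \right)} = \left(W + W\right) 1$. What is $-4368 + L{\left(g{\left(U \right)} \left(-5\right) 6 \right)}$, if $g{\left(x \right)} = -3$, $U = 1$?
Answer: $-4188$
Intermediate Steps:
$L{\left(W \right)} = 2 W$ ($L{\left(W \right)} = 2 W 1 = 2 W$)
$-4368 + L{\left(g{\left(U \right)} \left(-5\right) 6 \right)} = -4368 + 2 \left(-3\right) \left(-5\right) 6 = -4368 + 2 \cdot 15 \cdot 6 = -4368 + 2 \cdot 90 = -4368 + 180 = -4188$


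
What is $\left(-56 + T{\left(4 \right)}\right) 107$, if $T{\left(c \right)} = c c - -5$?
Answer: $-3745$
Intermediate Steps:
$T{\left(c \right)} = 5 + c^{2}$ ($T{\left(c \right)} = c^{2} + 5 = 5 + c^{2}$)
$\left(-56 + T{\left(4 \right)}\right) 107 = \left(-56 + \left(5 + 4^{2}\right)\right) 107 = \left(-56 + \left(5 + 16\right)\right) 107 = \left(-56 + 21\right) 107 = \left(-35\right) 107 = -3745$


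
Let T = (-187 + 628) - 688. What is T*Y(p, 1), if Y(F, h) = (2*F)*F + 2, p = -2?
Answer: -2470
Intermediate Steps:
Y(F, h) = 2 + 2*F**2 (Y(F, h) = 2*F**2 + 2 = 2 + 2*F**2)
T = -247 (T = 441 - 688 = -247)
T*Y(p, 1) = -247*(2 + 2*(-2)**2) = -247*(2 + 2*4) = -247*(2 + 8) = -247*10 = -2470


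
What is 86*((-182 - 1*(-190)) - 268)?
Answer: -22360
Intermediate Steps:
86*((-182 - 1*(-190)) - 268) = 86*((-182 + 190) - 268) = 86*(8 - 268) = 86*(-260) = -22360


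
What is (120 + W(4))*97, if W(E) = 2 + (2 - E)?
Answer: 11640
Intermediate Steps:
W(E) = 4 - E
(120 + W(4))*97 = (120 + (4 - 1*4))*97 = (120 + (4 - 4))*97 = (120 + 0)*97 = 120*97 = 11640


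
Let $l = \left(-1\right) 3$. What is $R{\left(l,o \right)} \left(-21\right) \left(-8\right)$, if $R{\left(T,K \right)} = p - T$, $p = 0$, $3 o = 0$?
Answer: $504$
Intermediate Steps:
$o = 0$ ($o = \frac{1}{3} \cdot 0 = 0$)
$l = -3$
$R{\left(T,K \right)} = - T$ ($R{\left(T,K \right)} = 0 - T = - T$)
$R{\left(l,o \right)} \left(-21\right) \left(-8\right) = \left(-1\right) \left(-3\right) \left(-21\right) \left(-8\right) = 3 \left(-21\right) \left(-8\right) = \left(-63\right) \left(-8\right) = 504$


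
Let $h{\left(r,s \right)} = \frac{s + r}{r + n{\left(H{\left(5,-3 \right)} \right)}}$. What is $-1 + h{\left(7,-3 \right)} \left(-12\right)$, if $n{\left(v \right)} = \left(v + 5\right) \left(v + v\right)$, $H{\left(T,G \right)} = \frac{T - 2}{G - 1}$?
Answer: $- \frac{389}{5} \approx -77.8$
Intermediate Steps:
$H{\left(T,G \right)} = \frac{-2 + T}{-1 + G}$
$n{\left(v \right)} = 2 v \left(5 + v\right)$ ($n{\left(v \right)} = \left(5 + v\right) 2 v = 2 v \left(5 + v\right)$)
$h{\left(r,s \right)} = \frac{r + s}{- \frac{51}{8} + r}$ ($h{\left(r,s \right)} = \frac{s + r}{r + 2 \frac{-2 + 5}{-1 - 3} \left(5 + \frac{-2 + 5}{-1 - 3}\right)} = \frac{r + s}{r + 2 \frac{1}{-4} \cdot 3 \left(5 + \frac{1}{-4} \cdot 3\right)} = \frac{r + s}{r + 2 \left(\left(- \frac{1}{4}\right) 3\right) \left(5 - \frac{3}{4}\right)} = \frac{r + s}{r + 2 \left(- \frac{3}{4}\right) \left(5 - \frac{3}{4}\right)} = \frac{r + s}{r + 2 \left(- \frac{3}{4}\right) \frac{17}{4}} = \frac{r + s}{r - \frac{51}{8}} = \frac{r + s}{- \frac{51}{8} + r}$)
$-1 + h{\left(7,-3 \right)} \left(-12\right) = -1 + \frac{8 \left(7 - 3\right)}{-51 + 8 \cdot 7} \left(-12\right) = -1 + 8 \frac{1}{-51 + 56} \cdot 4 \left(-12\right) = -1 + 8 \cdot \frac{1}{5} \cdot 4 \left(-12\right) = -1 + \frac{32}{5} \left(-12\right) = -1 - \frac{384}{5} = - \frac{389}{5}$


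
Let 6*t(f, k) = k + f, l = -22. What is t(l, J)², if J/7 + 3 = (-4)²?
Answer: 529/4 ≈ 132.25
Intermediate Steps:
J = 91 (J = -21 + 7*(-4)² = -21 + 7*16 = -21 + 112 = 91)
t(f, k) = f/6 + k/6 (t(f, k) = (k + f)/6 = (f + k)/6 = f/6 + k/6)
t(l, J)² = ((⅙)*(-22) + (⅙)*91)² = (-11/3 + 91/6)² = (23/2)² = 529/4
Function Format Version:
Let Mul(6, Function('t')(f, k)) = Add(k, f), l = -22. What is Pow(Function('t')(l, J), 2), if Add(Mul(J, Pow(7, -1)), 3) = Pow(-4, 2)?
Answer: Rational(529, 4) ≈ 132.25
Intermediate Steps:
J = 91 (J = Add(-21, Mul(7, Pow(-4, 2))) = Add(-21, Mul(7, 16)) = Add(-21, 112) = 91)
Function('t')(f, k) = Add(Mul(Rational(1, 6), f), Mul(Rational(1, 6), k)) (Function('t')(f, k) = Mul(Rational(1, 6), Add(k, f)) = Mul(Rational(1, 6), Add(f, k)) = Add(Mul(Rational(1, 6), f), Mul(Rational(1, 6), k)))
Pow(Function('t')(l, J), 2) = Pow(Add(Mul(Rational(1, 6), -22), Mul(Rational(1, 6), 91)), 2) = Pow(Add(Rational(-11, 3), Rational(91, 6)), 2) = Pow(Rational(23, 2), 2) = Rational(529, 4)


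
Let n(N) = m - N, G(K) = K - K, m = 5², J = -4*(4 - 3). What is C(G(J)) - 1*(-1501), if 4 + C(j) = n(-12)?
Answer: 1534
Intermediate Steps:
J = -4 (J = -4*1 = -4)
m = 25
G(K) = 0
n(N) = 25 - N
C(j) = 33 (C(j) = -4 + (25 - 1*(-12)) = -4 + (25 + 12) = -4 + 37 = 33)
C(G(J)) - 1*(-1501) = 33 - 1*(-1501) = 33 + 1501 = 1534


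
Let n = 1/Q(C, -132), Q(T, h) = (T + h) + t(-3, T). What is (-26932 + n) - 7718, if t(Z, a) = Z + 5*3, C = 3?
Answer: -4054051/117 ≈ -34650.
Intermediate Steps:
t(Z, a) = 15 + Z (t(Z, a) = Z + 15 = 15 + Z)
Q(T, h) = 12 + T + h (Q(T, h) = (T + h) + (15 - 3) = (T + h) + 12 = 12 + T + h)
n = -1/117 (n = 1/(12 + 3 - 132) = 1/(-117) = -1/117 ≈ -0.0085470)
(-26932 + n) - 7718 = (-26932 - 1/117) - 7718 = -3151045/117 - 7718 = -4054051/117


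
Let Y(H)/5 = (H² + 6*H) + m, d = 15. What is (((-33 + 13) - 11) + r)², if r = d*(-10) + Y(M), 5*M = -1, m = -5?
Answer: 1121481/25 ≈ 44859.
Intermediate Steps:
M = -⅕ (M = (⅕)*(-1) = -⅕ ≈ -0.20000)
Y(H) = -25 + 5*H² + 30*H (Y(H) = 5*((H² + 6*H) - 5) = 5*(-5 + H² + 6*H) = -25 + 5*H² + 30*H)
r = -904/5 (r = 15*(-10) + (-25 + 5*(-⅕)² + 30*(-⅕)) = -150 + (-25 + 5*(1/25) - 6) = -150 + (-25 + ⅕ - 6) = -150 - 154/5 = -904/5 ≈ -180.80)
(((-33 + 13) - 11) + r)² = (((-33 + 13) - 11) - 904/5)² = ((-20 - 11) - 904/5)² = (-31 - 904/5)² = (-1059/5)² = 1121481/25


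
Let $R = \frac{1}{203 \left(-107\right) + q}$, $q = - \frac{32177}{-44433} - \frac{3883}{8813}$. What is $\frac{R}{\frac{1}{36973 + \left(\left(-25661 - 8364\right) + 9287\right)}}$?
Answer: $- \frac{4791079534815}{8505572535347} \approx -0.56329$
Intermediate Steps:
$q = \frac{111042562}{391588029}$ ($q = \left(-32177\right) \left(- \frac{1}{44433}\right) - \frac{3883}{8813} = \frac{32177}{44433} - \frac{3883}{8813} = \frac{111042562}{391588029} \approx 0.28357$)
$R = - \frac{391588029}{8505572535347}$ ($R = \frac{1}{203 \left(-107\right) + \frac{111042562}{391588029}} = \frac{1}{-21721 + \frac{111042562}{391588029}} = \frac{1}{- \frac{8505572535347}{391588029}} = - \frac{391588029}{8505572535347} \approx -4.6039 \cdot 10^{-5}$)
$\frac{R}{\frac{1}{36973 + \left(\left(-25661 - 8364\right) + 9287\right)}} = - \frac{391588029}{8505572535347 \frac{1}{36973 + \left(\left(-25661 - 8364\right) + 9287\right)}} = - \frac{391588029}{8505572535347 \frac{1}{36973 + \left(-34025 + 9287\right)}} = - \frac{391588029}{8505572535347 \frac{1}{36973 - 24738}} = - \frac{391588029}{8505572535347 \cdot \frac{1}{12235}} = - \frac{391588029 \frac{1}{\frac{1}{12235}}}{8505572535347} = \left(- \frac{391588029}{8505572535347}\right) 12235 = - \frac{4791079534815}{8505572535347}$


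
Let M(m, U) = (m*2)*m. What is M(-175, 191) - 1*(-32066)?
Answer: 93316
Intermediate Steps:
M(m, U) = 2*m² (M(m, U) = (2*m)*m = 2*m²)
M(-175, 191) - 1*(-32066) = 2*(-175)² - 1*(-32066) = 2*30625 + 32066 = 61250 + 32066 = 93316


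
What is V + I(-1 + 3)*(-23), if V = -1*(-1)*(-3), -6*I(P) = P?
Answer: 14/3 ≈ 4.6667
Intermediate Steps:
I(P) = -P/6
V = -3 (V = 1*(-3) = -3)
V + I(-1 + 3)*(-23) = -3 - (-1 + 3)/6*(-23) = -3 - ⅙*2*(-23) = -3 - ⅓*(-23) = -3 + 23/3 = 14/3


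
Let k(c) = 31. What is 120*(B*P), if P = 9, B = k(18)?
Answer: 33480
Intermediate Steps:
B = 31
120*(B*P) = 120*(31*9) = 120*279 = 33480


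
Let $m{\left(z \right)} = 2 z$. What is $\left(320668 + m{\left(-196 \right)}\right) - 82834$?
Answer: $237442$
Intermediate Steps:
$\left(320668 + m{\left(-196 \right)}\right) - 82834 = \left(320668 + 2 \left(-196\right)\right) - 82834 = \left(320668 - 392\right) - 82834 = 320276 - 82834 = 237442$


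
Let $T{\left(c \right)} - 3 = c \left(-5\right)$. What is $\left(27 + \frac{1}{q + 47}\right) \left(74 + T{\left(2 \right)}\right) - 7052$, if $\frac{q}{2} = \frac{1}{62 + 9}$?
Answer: $- \frac{17501620}{3339} \approx -5241.6$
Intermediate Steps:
$q = \frac{2}{71}$ ($q = \frac{2}{62 + 9} = \frac{2}{71} \approx 0.028169$)
$T{\left(c \right)} = 3 - 5 c$ ($T{\left(c \right)} = 3 + c \left(-5\right) = 3 - 5 c$)
$\left(27 + \frac{1}{q + 47}\right) \left(74 + T{\left(2 \right)}\right) - 7052 = \left(27 + \frac{1}{\frac{2}{71} + 47}\right) \left(74 + \left(3 - 10\right)\right) - 7052 = \left(27 + \frac{1}{\frac{3339}{71}}\right) \left(74 + \left(3 - 10\right)\right) - 7052 = \left(27 + \frac{71}{3339}\right) \left(74 - 7\right) - 7052 = \frac{90224}{3339} \cdot 67 - 7052 = \frac{6045008}{3339} - 7052 = - \frac{17501620}{3339}$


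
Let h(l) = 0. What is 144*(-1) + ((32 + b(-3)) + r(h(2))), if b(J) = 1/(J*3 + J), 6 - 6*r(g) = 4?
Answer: -447/4 ≈ -111.75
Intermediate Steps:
r(g) = ⅓ (r(g) = 1 - ⅙*4 = 1 - ⅔ = ⅓)
b(J) = 1/(4*J) (b(J) = 1/(3*J + J) = 1/(4*J))
144*(-1) + ((32 + b(-3)) + r(h(2))) = 144*(-1) + ((32 + (¼)/(-3)) + ⅓) = -144 + ((32 + (¼)*(-⅓)) + ⅓) = -144 + ((32 - 1/12) + ⅓) = -144 + (383/12 + ⅓) = -144 + 129/4 = -447/4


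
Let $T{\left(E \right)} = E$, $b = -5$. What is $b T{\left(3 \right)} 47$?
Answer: $-705$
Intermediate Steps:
$b T{\left(3 \right)} 47 = \left(-5\right) 3 \cdot 47 = \left(-15\right) 47 = -705$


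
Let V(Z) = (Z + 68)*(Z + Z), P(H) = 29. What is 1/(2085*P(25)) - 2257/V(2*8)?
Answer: -45488939/54176640 ≈ -0.83964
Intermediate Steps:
V(Z) = 2*Z*(68 + Z) (V(Z) = (68 + Z)*(2*Z) = 2*Z*(68 + Z))
1/(2085*P(25)) - 2257/V(2*8) = 1/(2085*29) - 2257*1/(32*(68 + 2*8)) = (1/2085)*(1/29) - 2257*1/(32*(68 + 16)) = 1/60465 - 2257/(2*16*84) = 1/60465 - 2257/2688 = -45488939/54176640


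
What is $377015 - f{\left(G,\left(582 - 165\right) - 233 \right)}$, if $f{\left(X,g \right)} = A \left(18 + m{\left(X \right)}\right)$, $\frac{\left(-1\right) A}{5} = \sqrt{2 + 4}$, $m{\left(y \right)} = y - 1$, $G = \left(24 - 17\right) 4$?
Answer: $377015 + 225 \sqrt{6} \approx 3.7757 \cdot 10^{5}$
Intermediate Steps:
$G = 28$ ($G = 7 \cdot 4 = 28$)
$m{\left(y \right)} = -1 + y$
$A = - 5 \sqrt{6}$ ($A = - 5 \sqrt{2 + 4} = - 5 \sqrt{6} \approx -12.247$)
$f{\left(X,g \right)} = - 5 \sqrt{6} \left(17 + X\right)$ ($f{\left(X,g \right)} = - 5 \sqrt{6} \left(18 + \left(-1 + X\right)\right) = - 5 \sqrt{6} \left(17 + X\right)$)
$377015 - f{\left(G,\left(582 - 165\right) - 233 \right)} = 377015 - 5 \sqrt{6} \left(-17 - 28\right) = 377015 - 5 \sqrt{6} \left(-45\right) = 377015 - - 225 \sqrt{6} = 377015 + 225 \sqrt{6}$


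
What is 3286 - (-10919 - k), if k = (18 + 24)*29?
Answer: 15423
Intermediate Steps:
k = 1218 (k = 42*29 = 1218)
3286 - (-10919 - k) = 3286 - (-10919 - 1*1218) = 3286 - (-10919 - 1218) = 3286 - 1*(-12137) = 3286 + 12137 = 15423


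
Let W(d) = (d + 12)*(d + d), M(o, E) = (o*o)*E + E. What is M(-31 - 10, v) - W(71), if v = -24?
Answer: -52154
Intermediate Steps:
M(o, E) = E + E*o**2 (M(o, E) = o**2*E + E = E*o**2 + E = E + E*o**2)
W(d) = 2*d*(12 + d) (W(d) = (12 + d)*(2*d) = 2*d*(12 + d))
M(-31 - 10, v) - W(71) = -24*(1 + (-31 - 10)**2) - 2*71*(12 + 71) = -24*(1 + (-41)**2) - 2*71*83 = -24*(1 + 1681) - 1*11786 = -24*1682 - 11786 = -40368 - 11786 = -52154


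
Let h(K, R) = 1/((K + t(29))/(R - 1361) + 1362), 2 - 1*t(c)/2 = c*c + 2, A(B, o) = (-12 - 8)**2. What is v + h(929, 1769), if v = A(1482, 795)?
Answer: 73992536/184981 ≈ 400.00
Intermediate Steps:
A(B, o) = 400 (A(B, o) = (-20)**2 = 400)
v = 400
t(c) = -2*c**2 (t(c) = 4 - 2*(c*c + 2) = 4 - 2*(c**2 + 2) = 4 - 2*(2 + c**2) = 4 + (-4 - 2*c**2) = -2*c**2)
h(K, R) = 1/(1362 + (-1682 + K)/(-1361 + R)) (h(K, R) = 1/((K - 2*29**2)/(R - 1361) + 1362) = 1/((K - 2*841)/(-1361 + R) + 1362) = 1/((K - 1682)/(-1361 + R) + 1362) = 1/((-1682 + K)/(-1361 + R) + 1362) = 1/(1362 + (-1682 + K)/(-1361 + R)))
v + h(929, 1769) = 400 + (-1361 + 1769)/(-1855364 + 929 + 1362*1769) = 400 + 408/(-1855364 + 929 + 2409378) = 400 + 408/554943 = 400 + (1/554943)*408 = 400 + 136/184981 = 73992536/184981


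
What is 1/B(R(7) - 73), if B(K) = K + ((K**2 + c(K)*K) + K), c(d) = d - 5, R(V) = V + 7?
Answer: 1/7139 ≈ 0.00014008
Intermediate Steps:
R(V) = 7 + V
c(d) = -5 + d
B(K) = K**2 + 2*K + K*(-5 + K) (B(K) = K + ((K**2 + (-5 + K)*K) + K) = K + ((K**2 + K*(-5 + K)) + K) = K + (K + K**2 + K*(-5 + K)) = K**2 + 2*K + K*(-5 + K))
1/B(R(7) - 73) = 1/(((7 + 7) - 73)*(-3 + 2*((7 + 7) - 73))) = 1/((14 - 73)*(-3 + 2*(14 - 73))) = 1/(-59*(-3 + 2*(-59))) = 1/(-59*(-3 - 118)) = 1/(-59*(-121)) = 1/7139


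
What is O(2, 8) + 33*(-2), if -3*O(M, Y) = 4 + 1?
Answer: -203/3 ≈ -67.667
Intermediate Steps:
O(M, Y) = -5/3 (O(M, Y) = -(4 + 1)/3 = -⅓*5 = -5/3)
O(2, 8) + 33*(-2) = -5/3 + 33*(-2) = -5/3 - 66 = -203/3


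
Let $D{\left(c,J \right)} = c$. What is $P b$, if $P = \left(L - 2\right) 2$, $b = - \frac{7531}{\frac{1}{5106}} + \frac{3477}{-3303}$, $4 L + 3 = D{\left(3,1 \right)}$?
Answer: $\frac{169348276180}{1101} \approx 1.5381 \cdot 10^{8}$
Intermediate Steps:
$L = 0$ ($L = - \frac{3}{4} + \frac{1}{4} \cdot 3 = - \frac{3}{4} + \frac{3}{4} = 0$)
$b = - \frac{42337069045}{1101}$ ($b = - 7531 \frac{1}{\frac{1}{5106}} + 3477 \left(- \frac{1}{3303}\right) = \left(-7531\right) 5106 - \frac{1159}{1101} = -38453286 - \frac{1159}{1101} = - \frac{42337069045}{1101} \approx -3.8453 \cdot 10^{7}$)
$P = -4$ ($P = \left(0 - 2\right) 2 = \left(-2\right) 2 = -4$)
$P b = \left(-4\right) \left(- \frac{42337069045}{1101}\right) = \frac{169348276180}{1101}$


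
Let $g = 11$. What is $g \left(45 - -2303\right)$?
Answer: $25828$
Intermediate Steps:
$g \left(45 - -2303\right) = 11 \left(45 - -2303\right) = 11 \left(45 + 2303\right) = 11 \cdot 2348 = 25828$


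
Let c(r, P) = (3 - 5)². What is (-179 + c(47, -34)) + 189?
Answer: 14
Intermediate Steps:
c(r, P) = 4 (c(r, P) = (-2)² = 4)
(-179 + c(47, -34)) + 189 = (-179 + 4) + 189 = -175 + 189 = 14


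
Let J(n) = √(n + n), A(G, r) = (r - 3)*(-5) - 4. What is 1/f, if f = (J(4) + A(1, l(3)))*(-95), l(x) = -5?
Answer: -9/30590 + √2/61180 ≈ -0.00027110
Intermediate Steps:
A(G, r) = 11 - 5*r (A(G, r) = (-3 + r)*(-5) - 4 = (15 - 5*r) - 4 = 11 - 5*r)
J(n) = √2*√n (J(n) = √(2*n) = √2*√n)
f = -3420 - 190*√2 (f = (√2*√4 + (11 - 5*(-5)))*(-95) = (√2*2 + (11 + 25))*(-95) = (2*√2 + 36)*(-95) = (36 + 2*√2)*(-95) = -3420 - 190*√2 ≈ -3688.7)
1/f = 1/(-3420 - 190*√2)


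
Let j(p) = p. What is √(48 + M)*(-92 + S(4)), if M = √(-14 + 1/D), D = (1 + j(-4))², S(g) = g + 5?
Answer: -83*√(432 + 15*I*√5)/3 ≈ -575.47 - 22.307*I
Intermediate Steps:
S(g) = 5 + g
D = 9 (D = (1 - 4)² = (-3)² = 9)
M = 5*I*√5/3 (M = √(-14 + 1/9) = √(-14 + ⅑) = √(-125/9) = 5*I*√5/3 ≈ 3.7268*I)
√(48 + M)*(-92 + S(4)) = √(48 + 5*I*√5/3)*(-92 + (5 + 4)) = √(48 + 5*I*√5/3)*(-92 + 9) = √(48 + 5*I*√5/3)*(-83) = -83*√(48 + 5*I*√5/3)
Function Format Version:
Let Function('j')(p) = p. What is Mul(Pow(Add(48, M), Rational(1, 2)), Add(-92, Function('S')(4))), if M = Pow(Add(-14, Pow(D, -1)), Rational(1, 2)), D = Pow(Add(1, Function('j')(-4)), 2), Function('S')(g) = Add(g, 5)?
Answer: Mul(Rational(-83, 3), Pow(Add(432, Mul(15, I, Pow(5, Rational(1, 2)))), Rational(1, 2))) ≈ Add(-575.47, Mul(-22.307, I))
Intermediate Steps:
Function('S')(g) = Add(5, g)
D = 9 (D = Pow(Add(1, -4), 2) = Pow(-3, 2) = 9)
M = Mul(Rational(5, 3), I, Pow(5, Rational(1, 2))) (M = Pow(Add(-14, Pow(9, -1)), Rational(1, 2)) = Pow(Add(-14, Rational(1, 9)), Rational(1, 2)) = Pow(Rational(-125, 9), Rational(1, 2)) = Mul(Rational(5, 3), I, Pow(5, Rational(1, 2))) ≈ Mul(3.7268, I))
Mul(Pow(Add(48, M), Rational(1, 2)), Add(-92, Function('S')(4))) = Mul(Pow(Add(48, Mul(Rational(5, 3), I, Pow(5, Rational(1, 2)))), Rational(1, 2)), Add(-92, Add(5, 4))) = Mul(Pow(Add(48, Mul(Rational(5, 3), I, Pow(5, Rational(1, 2)))), Rational(1, 2)), Add(-92, 9)) = Mul(Pow(Add(48, Mul(Rational(5, 3), I, Pow(5, Rational(1, 2)))), Rational(1, 2)), -83) = Mul(-83, Pow(Add(48, Mul(Rational(5, 3), I, Pow(5, Rational(1, 2)))), Rational(1, 2)))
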